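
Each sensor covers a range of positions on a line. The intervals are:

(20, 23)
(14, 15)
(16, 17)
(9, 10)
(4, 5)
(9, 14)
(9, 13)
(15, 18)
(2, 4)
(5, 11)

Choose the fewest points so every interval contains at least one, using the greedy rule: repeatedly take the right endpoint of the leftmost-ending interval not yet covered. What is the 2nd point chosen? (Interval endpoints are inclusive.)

By right end: [2,4]  [4,5]  [9,10]  [5,11]  [9,13]  [9,14]  [14,15]  [16,17]  [15,18]  [20,23]
[2,4] uncovered → point at 4; [9,10] uncovered → point at 10; [14,15] uncovered → point at 15; [16,17] uncovered → point at 17; [20,23] uncovered → point at 23.
Points: 4, 10, 15, 17, 23 (5 total).

10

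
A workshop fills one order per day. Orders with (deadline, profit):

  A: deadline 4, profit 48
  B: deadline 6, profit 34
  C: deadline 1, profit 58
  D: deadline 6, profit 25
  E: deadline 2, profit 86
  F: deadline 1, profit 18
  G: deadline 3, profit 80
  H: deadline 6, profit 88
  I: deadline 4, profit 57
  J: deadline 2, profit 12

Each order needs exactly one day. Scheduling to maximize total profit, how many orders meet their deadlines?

Profit order: H=88 E=86 G=80 C=58 I=57 A=48 B=34 D=25 F=18 J=12
Assign: H→slot 6, E→slot 2, G→slot 3, C→slot 1, I→slot 4, A skipped, B→slot 5, D skipped, F skipped, J skipped.
Slots: [1:C] [2:E] [3:G] [4:I] [5:B] [6:H]
6 of 10 scheduled.

6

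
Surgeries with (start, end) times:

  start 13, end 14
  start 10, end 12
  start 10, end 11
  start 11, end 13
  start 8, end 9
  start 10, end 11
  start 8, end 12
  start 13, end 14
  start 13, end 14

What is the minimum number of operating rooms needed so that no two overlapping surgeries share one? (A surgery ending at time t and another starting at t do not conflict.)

4

The answer is the maximum number of intervals overlapping at any instant.
Events (time:±→running): 8:+→1 8:+→2 9:-→1 10:+→2 10:+→3 10:+→4 … peak 4.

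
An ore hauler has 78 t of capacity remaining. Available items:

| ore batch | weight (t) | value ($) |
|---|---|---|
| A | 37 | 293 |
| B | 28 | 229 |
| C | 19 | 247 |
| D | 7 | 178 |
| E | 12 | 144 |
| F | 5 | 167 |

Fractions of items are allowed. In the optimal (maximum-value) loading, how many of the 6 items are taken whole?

5

Order: F (167/5=33.40) > D (178/7=25.43) > C (247/19=13.00) > E (144/12=12.00) > B (229/28=8.18) > A (293/37=7.92)
Fill: take F (5 @ 167) → take D (7 @ 178) → take C (19 @ 247) → take E (12 @ 144) → take B (28 @ 229) → take 7/37 of A → 55.43; 78/78 used.
5 item(s) taken whole; one partial (take 7/37 of A).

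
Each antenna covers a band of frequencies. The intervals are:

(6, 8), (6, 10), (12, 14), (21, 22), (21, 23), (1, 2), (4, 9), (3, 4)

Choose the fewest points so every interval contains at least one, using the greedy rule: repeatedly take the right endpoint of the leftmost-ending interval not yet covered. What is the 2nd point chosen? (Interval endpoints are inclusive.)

4

Sorted: [1,2] [3,4] [6,8] [4,9] [6,10] [12,14] [21,22] [21,23]
{[1,2]} hit by 2; {[3,4]} hit by 4; {[6,8],[4,9],[6,10]} hit by 8; {[12,14]} hit by 14; {[21,22],[21,23]} hit by 22.
Points: 2, 4, 8, 14, 22 (5 total).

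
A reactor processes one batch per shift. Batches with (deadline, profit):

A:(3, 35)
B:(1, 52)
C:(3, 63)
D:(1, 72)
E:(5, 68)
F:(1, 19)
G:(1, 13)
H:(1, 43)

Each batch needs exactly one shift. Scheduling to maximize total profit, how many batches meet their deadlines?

By profit: D(d1,72), E(d5,68), C(d3,63), B(d1,52), H(d1,43), A(d3,35), F(d1,19), G(d1,13)
D→slot 1; E→slot 5; C→slot 3; B skipped; H skipped; A→slot 2; F skipped; G skipped.
4 of 8 scheduled.

4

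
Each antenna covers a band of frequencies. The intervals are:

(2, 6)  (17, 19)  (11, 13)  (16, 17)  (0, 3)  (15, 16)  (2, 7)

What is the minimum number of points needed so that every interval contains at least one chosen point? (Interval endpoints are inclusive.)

Sort by right endpoint; whenever an interval is uncovered, place a point at its right end.
By right end: [0,3]  [2,6]  [2,7]  [11,13]  [15,16]  [16,17]  [17,19]
[0,3] uncovered → point at 3; [11,13] uncovered → point at 13; [15,16] uncovered → point at 16; [17,19] uncovered → point at 19.
Points: 3, 13, 16, 19 (4 total).

4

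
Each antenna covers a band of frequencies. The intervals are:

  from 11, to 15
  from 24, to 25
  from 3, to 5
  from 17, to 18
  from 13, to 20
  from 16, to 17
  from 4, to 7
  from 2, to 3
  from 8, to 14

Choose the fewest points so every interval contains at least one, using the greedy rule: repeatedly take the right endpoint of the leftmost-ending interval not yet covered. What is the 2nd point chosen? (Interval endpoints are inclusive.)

7

Process intervals by earliest right end; each time one isn't hit yet, stab at its right endpoint.
Sorted: [2,3] [3,5] [4,7] [8,14] [11,15] [16,17] [17,18] [13,20] [24,25]
{[2,3],[3,5]} hit by 3; {[4,7]} hit by 7; {[8,14],[11,15]} hit by 14; {[16,17],[17,18],[13,20]} hit by 17; {[24,25]} hit by 25.
Points: 3, 7, 14, 17, 25 (5 total).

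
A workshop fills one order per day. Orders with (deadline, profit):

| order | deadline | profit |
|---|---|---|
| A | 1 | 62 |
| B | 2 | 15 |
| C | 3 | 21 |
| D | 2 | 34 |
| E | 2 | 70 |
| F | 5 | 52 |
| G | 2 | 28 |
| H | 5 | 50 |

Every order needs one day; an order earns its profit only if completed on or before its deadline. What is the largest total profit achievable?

Take jobs in profit order; each goes to the latest open slot no later than its deadline.
By profit: E(d2,70), A(d1,62), F(d5,52), H(d5,50), D(d2,34), G(d2,28), C(d3,21), B(d2,15)
E→slot 2; A→slot 1; F→slot 5; H→slot 4; D skipped; G skipped; C→slot 3; B skipped.
Profit = 62 + 70 + 21 + 50 + 52 = 255

255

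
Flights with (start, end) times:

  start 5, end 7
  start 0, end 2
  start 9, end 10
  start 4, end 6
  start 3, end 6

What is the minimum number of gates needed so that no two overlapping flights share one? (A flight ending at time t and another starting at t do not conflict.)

3

starts: [0, 3, 4, 5, 9]
ends:   [2, 6, 6, 7, 10]
s0→1 e2→0 s3→1 s4→2 s5→3  — peak 3.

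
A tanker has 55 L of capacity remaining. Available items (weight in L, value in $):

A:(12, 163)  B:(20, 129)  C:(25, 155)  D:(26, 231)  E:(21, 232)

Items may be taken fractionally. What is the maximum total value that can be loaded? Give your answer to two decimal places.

590.46

Order: A (163/12=13.58) > E (232/21=11.05) > D (231/26=8.88) > B (129/20=6.45) > C (155/25=6.20)
Fill: take A (12 @ 163) → take E (21 @ 232) → take 22/26 of D → 195.46; 55/55 used.
Total value = 590.46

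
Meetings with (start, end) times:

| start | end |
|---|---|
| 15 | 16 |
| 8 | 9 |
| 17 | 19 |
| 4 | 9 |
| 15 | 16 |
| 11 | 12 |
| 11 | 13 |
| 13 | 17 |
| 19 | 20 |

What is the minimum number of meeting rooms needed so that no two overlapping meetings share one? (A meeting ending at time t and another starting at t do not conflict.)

starts: [4, 8, 11, 11, 13, 15, 15, 17, 19]
ends:   [9, 9, 12, 13, 16, 16, 17, 19, 20]
s4→1 s8→2 e9→1 e9→0 s11→1 s11→2 e12→1 e13→0 s13→1 s15→2 s15→3  — peak 3.

3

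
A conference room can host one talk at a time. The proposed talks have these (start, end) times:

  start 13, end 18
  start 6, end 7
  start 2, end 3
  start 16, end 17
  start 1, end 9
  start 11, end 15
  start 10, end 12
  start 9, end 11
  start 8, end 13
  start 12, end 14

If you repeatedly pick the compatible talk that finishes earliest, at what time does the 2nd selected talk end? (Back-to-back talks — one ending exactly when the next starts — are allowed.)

Greedy by earliest finish: after sorting by end time, pick each interval compatible with the last pick.
By end time: (2,3), (6,7), (1,9), (9,11), (10,12), (8,13), (12,14), (11,15), (16,17), (13,18).
Pick (2,3); next start ≥ 3 → (6,7); next start ≥ 7 → (9,11); next start ≥ 11 → (12,14); next start ≥ 14 → (16,17).
Selected: (2,3) (6,7) (9,11) (12,14) (16,17)

7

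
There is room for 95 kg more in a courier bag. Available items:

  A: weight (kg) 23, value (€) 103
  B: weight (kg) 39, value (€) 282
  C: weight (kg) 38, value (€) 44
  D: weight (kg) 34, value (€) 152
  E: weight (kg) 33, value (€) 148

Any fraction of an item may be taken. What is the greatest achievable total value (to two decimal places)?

533.00

Order: B (282/39=7.23) > E (148/33=4.48) > A (103/23=4.48) > D (152/34=4.47) > C (44/38=1.16)
Fill: take B (39 @ 282) → take E (33 @ 148) → take A (23 @ 103); 95/95 used.
Total value = 533.00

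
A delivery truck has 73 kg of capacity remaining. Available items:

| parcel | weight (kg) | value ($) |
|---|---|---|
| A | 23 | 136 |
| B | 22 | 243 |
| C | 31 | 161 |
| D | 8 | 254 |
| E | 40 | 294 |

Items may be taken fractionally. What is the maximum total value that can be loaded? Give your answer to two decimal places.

Sort by value per unit weight and fill in that order.
Ratios (sorted): D 31.75, B 11.05, E 7.35, A 5.91, C 5.19
take D (8 @ 254); take B (22 @ 243); take E (40 @ 294); take 3/23 of A → 17.74. Capacity used 73/73.
Total value = 808.74

808.74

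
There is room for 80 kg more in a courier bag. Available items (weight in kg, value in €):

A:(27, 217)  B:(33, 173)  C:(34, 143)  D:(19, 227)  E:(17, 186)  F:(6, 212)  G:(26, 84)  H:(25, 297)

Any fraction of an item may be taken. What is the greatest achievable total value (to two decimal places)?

1026.48

Greedy by value/weight ratio, highest first.
Ratios (sorted): F 35.33, D 11.95, H 11.88, E 10.94, A 8.04, B 5.24, C 4.21, G 3.23
take F (6 @ 212); take D (19 @ 227); take H (25 @ 297); take E (17 @ 186); take 13/27 of A → 104.48. Capacity used 80/80.
Total value = 1026.48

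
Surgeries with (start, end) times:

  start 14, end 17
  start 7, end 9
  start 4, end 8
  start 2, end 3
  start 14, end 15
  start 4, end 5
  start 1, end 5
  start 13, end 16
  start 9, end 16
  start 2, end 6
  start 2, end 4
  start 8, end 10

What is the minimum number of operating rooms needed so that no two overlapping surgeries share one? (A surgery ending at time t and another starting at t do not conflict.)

The answer is the maximum number of intervals overlapping at any instant.
Events (time:±→running): 1:+→1 2:+→2 2:+→3 2:+→4 … peak 4.

4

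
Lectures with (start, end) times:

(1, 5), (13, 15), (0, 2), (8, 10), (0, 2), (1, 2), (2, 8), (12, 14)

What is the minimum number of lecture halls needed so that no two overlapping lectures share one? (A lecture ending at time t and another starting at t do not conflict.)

The answer is the maximum number of intervals overlapping at any instant.
starts: [0, 0, 1, 1, 2, 8, 12, 13]
ends:   [2, 2, 2, 5, 8, 10, 14, 15]
s0→1 s0→2 s1→3 s1→4  — peak 4.

4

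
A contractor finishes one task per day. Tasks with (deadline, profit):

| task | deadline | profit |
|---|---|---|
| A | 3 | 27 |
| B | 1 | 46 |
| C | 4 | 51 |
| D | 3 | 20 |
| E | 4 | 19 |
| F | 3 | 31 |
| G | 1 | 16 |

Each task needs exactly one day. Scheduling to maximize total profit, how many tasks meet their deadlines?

4

Sort by profit descending; place each in the latest free slot ≤ its deadline.
Profit order: C=51 B=46 F=31 A=27 D=20 E=19 G=16
Assign: C→slot 4, B→slot 1, F→slot 3, A→slot 2, D skipped, E skipped, G skipped.
Slots: [1:B] [2:A] [3:F] [4:C]
4 of 7 scheduled.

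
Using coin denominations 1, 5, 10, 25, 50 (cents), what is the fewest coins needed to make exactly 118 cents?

118 − 2×50→18 − 1×10→8 − 1×5→3 − 3×1→0
Total coins = 2 + 1 + 1 + 3 = 7

7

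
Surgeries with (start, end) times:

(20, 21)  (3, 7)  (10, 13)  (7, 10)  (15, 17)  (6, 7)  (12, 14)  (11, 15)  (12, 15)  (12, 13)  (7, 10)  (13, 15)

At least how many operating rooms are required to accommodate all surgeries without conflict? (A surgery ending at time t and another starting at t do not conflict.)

5

The answer is the maximum number of intervals overlapping at any instant.
starts: [3, 6, 7, 7, 10, 11, 12, 12, 12, 13, 15, 20]
ends:   [7, 7, 10, 10, 13, 13, 14, 15, 15, 15, 17, 21]
s3→1 s6→2 e7→1 e7→0 s7→1 s7→2 e10→1 e10→0 s10→1 s11→2 s12→3 s12→4 s12→5  — peak 5.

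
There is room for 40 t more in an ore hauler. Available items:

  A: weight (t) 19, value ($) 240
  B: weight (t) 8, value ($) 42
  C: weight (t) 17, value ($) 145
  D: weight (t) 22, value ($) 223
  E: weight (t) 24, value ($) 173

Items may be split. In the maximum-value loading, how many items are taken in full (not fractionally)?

Order: A (240/19=12.63) > D (223/22=10.14) > C (145/17=8.53) > E (173/24=7.21) > B (42/8=5.25)
Fill: take A (19 @ 240) → take 21/22 of D → 212.86; 40/40 used.
1 item(s) taken whole; one partial (take 21/22 of D).

1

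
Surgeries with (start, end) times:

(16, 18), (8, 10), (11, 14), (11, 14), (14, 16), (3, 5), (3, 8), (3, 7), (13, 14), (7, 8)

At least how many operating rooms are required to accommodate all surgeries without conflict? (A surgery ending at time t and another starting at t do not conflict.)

3

The answer is the maximum number of intervals overlapping at any instant.
starts: [3, 3, 3, 7, 8, 11, 11, 13, 14, 16]
ends:   [5, 7, 8, 8, 10, 14, 14, 14, 16, 18]
s3→1 s3→2 s3→3  — peak 3.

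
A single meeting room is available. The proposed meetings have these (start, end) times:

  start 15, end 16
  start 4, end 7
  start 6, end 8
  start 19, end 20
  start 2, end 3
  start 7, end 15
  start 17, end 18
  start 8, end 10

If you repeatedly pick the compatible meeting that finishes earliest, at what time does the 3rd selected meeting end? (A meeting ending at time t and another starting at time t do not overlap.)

By end time: (2,3), (4,7), (6,8), (8,10), (7,15), (15,16), (17,18), (19,20).
Pick (2,3); next start ≥ 3 → (4,7); next start ≥ 7 → (8,10); next start ≥ 10 → (15,16); next start ≥ 16 → (17,18); next start ≥ 18 → (19,20).
Selected: (2,3) (4,7) (8,10) (15,16) (17,18) (19,20)

10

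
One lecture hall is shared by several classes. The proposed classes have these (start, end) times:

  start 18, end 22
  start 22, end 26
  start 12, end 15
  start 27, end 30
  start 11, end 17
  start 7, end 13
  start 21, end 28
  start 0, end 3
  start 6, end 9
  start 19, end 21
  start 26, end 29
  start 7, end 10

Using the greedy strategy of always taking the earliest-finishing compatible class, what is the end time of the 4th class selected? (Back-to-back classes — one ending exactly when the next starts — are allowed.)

Greedy by earliest finish: after sorting by end time, pick each interval compatible with the last pick.
By end time: (0,3), (6,9), (7,10), (7,13), (12,15), (11,17), (19,21), (18,22), (22,26), (21,28), (26,29), (27,30).
Pick (0,3); next start ≥ 3 → (6,9); next start ≥ 9 → (12,15); next start ≥ 15 → (19,21); next start ≥ 21 → (22,26); next start ≥ 26 → (26,29).
Selected: (0,3) (6,9) (12,15) (19,21) (22,26) (26,29)

21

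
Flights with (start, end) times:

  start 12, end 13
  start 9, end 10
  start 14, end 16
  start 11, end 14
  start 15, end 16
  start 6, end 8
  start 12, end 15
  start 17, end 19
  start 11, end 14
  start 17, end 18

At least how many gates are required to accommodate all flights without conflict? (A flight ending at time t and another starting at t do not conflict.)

4

starts: [6, 9, 11, 11, 12, 12, 14, 15, 17, 17]
ends:   [8, 10, 13, 14, 14, 15, 16, 16, 18, 19]
s6→1 e8→0 s9→1 e10→0 s11→1 s11→2 s12→3 s12→4  — peak 4.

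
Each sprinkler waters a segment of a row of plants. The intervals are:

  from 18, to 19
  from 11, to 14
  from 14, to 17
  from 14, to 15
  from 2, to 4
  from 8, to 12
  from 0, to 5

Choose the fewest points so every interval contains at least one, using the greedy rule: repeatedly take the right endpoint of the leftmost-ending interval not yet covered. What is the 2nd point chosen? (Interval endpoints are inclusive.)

By right end: [2,4]  [0,5]  [8,12]  [11,14]  [14,15]  [14,17]  [18,19]
[2,4] uncovered → point at 4; [8,12] uncovered → point at 12; [14,15] uncovered → point at 15; [18,19] uncovered → point at 19.
Points: 4, 12, 15, 19 (4 total).

12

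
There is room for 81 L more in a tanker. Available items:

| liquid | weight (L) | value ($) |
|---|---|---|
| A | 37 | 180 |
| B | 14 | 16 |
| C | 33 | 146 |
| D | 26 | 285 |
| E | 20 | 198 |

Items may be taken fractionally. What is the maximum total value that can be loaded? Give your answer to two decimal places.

Sort by value per unit weight and fill in that order.
Ratios (sorted): D 10.96, E 9.90, A 4.86, C 4.42, B 1.14
take D (26 @ 285); take E (20 @ 198); take 35/37 of A → 170.27. Capacity used 81/81.
Total value = 653.27

653.27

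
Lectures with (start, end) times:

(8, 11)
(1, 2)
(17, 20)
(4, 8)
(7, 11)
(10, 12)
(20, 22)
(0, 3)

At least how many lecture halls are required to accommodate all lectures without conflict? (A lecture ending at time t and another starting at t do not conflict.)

3

starts: [0, 1, 4, 7, 8, 10, 17, 20]
ends:   [2, 3, 8, 11, 11, 12, 20, 22]
s0→1 s1→2 e2→1 e3→0 s4→1 s7→2 e8→1 s8→2 s10→3  — peak 3.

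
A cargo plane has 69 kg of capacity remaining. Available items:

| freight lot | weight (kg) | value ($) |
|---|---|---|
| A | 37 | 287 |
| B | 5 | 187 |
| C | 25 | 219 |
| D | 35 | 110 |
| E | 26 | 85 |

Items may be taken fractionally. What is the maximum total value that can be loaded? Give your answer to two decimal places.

Ratios (sorted): B 37.40, C 8.76, A 7.76, E 3.27, D 3.14
take B (5 @ 187); take C (25 @ 219); take A (37 @ 287); take 2/26 of E → 6.54. Capacity used 69/69.
Total value = 699.54

699.54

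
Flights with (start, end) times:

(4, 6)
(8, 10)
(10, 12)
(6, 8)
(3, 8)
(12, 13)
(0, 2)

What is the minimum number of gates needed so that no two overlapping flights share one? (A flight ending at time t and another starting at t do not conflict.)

2

Count concurrent intervals with a sweep; the peak is the room count.
starts: [0, 3, 4, 6, 8, 10, 12]
ends:   [2, 6, 8, 8, 10, 12, 13]
s0→1 e2→0 s3→1 s4→2  — peak 2.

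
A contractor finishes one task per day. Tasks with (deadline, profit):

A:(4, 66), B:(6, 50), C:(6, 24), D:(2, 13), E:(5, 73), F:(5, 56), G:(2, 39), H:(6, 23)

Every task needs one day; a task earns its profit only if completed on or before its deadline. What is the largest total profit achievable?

Sort by profit descending; place each in the latest free slot ≤ its deadline.
Profit order: E=73 A=66 F=56 B=50 G=39 C=24 H=23 D=13
Assign: E→slot 5, A→slot 4, F→slot 3, B→slot 6, G→slot 2, C→slot 1, H skipped, D skipped.
Slots: [1:C] [2:G] [3:F] [4:A] [5:E] [6:B]
Profit = 24 + 39 + 56 + 66 + 73 + 50 = 308

308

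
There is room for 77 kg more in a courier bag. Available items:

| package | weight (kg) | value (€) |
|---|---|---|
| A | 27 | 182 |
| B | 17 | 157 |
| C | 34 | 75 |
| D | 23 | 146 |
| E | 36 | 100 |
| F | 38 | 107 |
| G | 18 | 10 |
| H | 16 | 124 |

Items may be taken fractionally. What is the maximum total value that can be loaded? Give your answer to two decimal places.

570.91

Ratios (sorted): B 9.24, H 7.75, A 6.74, D 6.35, F 2.82, E 2.78, C 2.21, G 0.56
take B (17 @ 157); take H (16 @ 124); take A (27 @ 182); take 17/23 of D → 107.91. Capacity used 77/77.
Total value = 570.91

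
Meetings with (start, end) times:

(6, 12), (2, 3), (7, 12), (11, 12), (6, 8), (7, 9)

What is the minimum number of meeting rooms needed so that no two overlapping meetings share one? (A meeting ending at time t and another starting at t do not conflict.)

4

Count concurrent intervals with a sweep; the peak is the room count.
starts: [2, 6, 6, 7, 7, 11]
ends:   [3, 8, 9, 12, 12, 12]
s2→1 e3→0 s6→1 s6→2 s7→3 s7→4  — peak 4.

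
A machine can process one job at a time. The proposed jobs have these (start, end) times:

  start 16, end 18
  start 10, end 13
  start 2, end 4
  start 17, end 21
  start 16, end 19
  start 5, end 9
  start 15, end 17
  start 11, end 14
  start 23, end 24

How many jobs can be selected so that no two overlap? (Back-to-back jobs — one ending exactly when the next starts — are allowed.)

By end time: (2,4), (5,9), (10,13), (11,14), (15,17), (16,18), (16,19), (17,21), (23,24).
Pick (2,4); next start ≥ 4 → (5,9); next start ≥ 9 → (10,13); next start ≥ 13 → (15,17); next start ≥ 17 → (17,21); next start ≥ 21 → (23,24).
Selected 6 jobs.

6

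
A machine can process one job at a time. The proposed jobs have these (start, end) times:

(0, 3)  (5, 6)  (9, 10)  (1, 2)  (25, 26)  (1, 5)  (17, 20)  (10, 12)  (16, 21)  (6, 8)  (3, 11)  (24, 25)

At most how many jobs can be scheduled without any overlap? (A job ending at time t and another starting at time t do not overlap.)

Order by finish time; keep every interval that doesn't clash with the previous kept one.
Sorted by end: (1,2)  (0,3)  (1,5)  (5,6)  (6,8)  (9,10)  (3,11)  (10,12)  (17,20)  (16,21)  (24,25)  (25,26)
take (1,2); skip (0,3); take (5,6); take (6,8); take (9,10); take (10,12); take (17,20); take (24,25); take (25,26).
Selected 8 jobs.

8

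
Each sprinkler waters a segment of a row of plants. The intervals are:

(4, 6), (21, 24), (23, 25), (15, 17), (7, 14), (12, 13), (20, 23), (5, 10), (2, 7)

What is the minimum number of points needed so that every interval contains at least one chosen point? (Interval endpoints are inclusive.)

By right end: [4,6]  [2,7]  [5,10]  [12,13]  [7,14]  [15,17]  [20,23]  [21,24]  [23,25]
[4,6] uncovered → point at 6; [12,13] uncovered → point at 13; [15,17] uncovered → point at 17; [20,23] uncovered → point at 23.
Points: 6, 13, 17, 23 (4 total).

4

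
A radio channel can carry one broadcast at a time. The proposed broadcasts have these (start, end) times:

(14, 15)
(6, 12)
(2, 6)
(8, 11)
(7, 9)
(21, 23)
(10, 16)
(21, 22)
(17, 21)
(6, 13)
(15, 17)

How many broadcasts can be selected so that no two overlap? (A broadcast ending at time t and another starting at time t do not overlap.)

6

Order by finish time; keep every interval that doesn't clash with the previous kept one.
Sorted by end: (2,6)  (7,9)  (8,11)  (6,12)  (6,13)  (14,15)  (10,16)  (15,17)  (17,21)  (21,22)  (21,23)
take (2,6); take (7,9); skip (6,12); take (14,15); take (15,17); take (17,21); take (21,22).
Selected 6 broadcasts.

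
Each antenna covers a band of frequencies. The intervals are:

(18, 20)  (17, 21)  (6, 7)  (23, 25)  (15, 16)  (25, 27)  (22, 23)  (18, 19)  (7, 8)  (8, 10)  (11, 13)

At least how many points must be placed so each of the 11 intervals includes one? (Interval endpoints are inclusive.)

Sorted: [6,7] [7,8] [8,10] [11,13] [15,16] [18,19] [18,20] [17,21] [22,23] [23,25] [25,27]
{[6,7],[7,8]} hit by 7; {[8,10]} hit by 10; {[11,13]} hit by 13; {[15,16]} hit by 16; {[18,19],[18,20],[17,21]} hit by 19; {[22,23],[23,25]} hit by 23; {[25,27]} hit by 27.
Points: 7, 10, 13, 16, 19, 23, 27 (7 total).

7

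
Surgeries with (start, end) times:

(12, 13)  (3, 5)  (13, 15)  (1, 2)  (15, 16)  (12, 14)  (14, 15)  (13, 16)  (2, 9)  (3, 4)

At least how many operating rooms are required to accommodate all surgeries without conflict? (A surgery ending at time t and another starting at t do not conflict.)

3

Count concurrent intervals with a sweep; the peak is the room count.
starts: [1, 2, 3, 3, 12, 12, 13, 13, 14, 15]
ends:   [2, 4, 5, 9, 13, 14, 15, 15, 16, 16]
s1→1 e2→0 s2→1 s3→2 s3→3  — peak 3.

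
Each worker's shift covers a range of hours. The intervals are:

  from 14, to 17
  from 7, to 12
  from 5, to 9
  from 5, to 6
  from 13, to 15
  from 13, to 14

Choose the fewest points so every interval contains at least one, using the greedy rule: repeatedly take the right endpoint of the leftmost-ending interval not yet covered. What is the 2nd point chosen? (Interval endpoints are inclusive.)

12

Sorted: [5,6] [5,9] [7,12] [13,14] [13,15] [14,17]
{[5,6],[5,9]} hit by 6; {[7,12]} hit by 12; {[13,14],[13,15],[14,17]} hit by 14.
Points: 6, 12, 14 (3 total).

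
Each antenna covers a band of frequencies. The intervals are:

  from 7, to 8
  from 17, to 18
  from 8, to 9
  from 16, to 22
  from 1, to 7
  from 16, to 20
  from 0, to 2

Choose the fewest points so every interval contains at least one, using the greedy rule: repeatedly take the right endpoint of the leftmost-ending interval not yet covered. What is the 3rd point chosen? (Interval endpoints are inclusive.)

18

Sort by right endpoint; whenever an interval is uncovered, place a point at its right end.
By right end: [0,2]  [1,7]  [7,8]  [8,9]  [17,18]  [16,20]  [16,22]
[0,2] uncovered → point at 2; [7,8] uncovered → point at 8; [17,18] uncovered → point at 18.
Points: 2, 8, 18 (3 total).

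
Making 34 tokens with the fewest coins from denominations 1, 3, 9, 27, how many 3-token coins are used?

Use the largest denomination that fits, subtract, and repeat.
34 = 1×27 + 2×3 + 1×1
Count of 3: 2

2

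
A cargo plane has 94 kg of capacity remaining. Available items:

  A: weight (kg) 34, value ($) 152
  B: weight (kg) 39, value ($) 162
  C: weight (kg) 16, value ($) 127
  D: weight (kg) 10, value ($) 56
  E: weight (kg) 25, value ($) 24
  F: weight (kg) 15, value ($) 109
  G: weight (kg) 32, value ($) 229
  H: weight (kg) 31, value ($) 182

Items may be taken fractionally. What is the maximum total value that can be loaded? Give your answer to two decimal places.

647.00

Greedy by value/weight ratio, highest first.
Ratios (sorted): C 7.94, F 7.27, G 7.16, H 5.87, D 5.60, A 4.47, B 4.15, E 0.96
take C (16 @ 127); take F (15 @ 109); take G (32 @ 229); take H (31 @ 182). Capacity used 94/94.
Total value = 647.00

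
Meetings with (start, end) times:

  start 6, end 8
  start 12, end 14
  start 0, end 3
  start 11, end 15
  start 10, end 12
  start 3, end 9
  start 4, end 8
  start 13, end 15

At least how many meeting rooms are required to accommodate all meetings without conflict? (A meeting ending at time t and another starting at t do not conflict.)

3

Count concurrent intervals with a sweep; the peak is the room count.
starts: [0, 3, 4, 6, 10, 11, 12, 13]
ends:   [3, 8, 8, 9, 12, 14, 15, 15]
s0→1 e3→0 s3→1 s4→2 s6→3  — peak 3.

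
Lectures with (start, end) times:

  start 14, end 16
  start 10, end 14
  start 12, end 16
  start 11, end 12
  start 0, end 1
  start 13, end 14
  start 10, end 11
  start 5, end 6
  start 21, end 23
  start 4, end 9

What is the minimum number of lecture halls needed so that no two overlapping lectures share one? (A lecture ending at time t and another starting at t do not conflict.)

Count concurrent intervals with a sweep; the peak is the room count.
starts: [0, 4, 5, 10, 10, 11, 12, 13, 14, 21]
ends:   [1, 6, 9, 11, 12, 14, 14, 16, 16, 23]
s0→1 e1→0 s4→1 s5→2 e6→1 e9→0 s10→1 s10→2 e11→1 s11→2 e12→1 s12→2 s13→3  — peak 3.

3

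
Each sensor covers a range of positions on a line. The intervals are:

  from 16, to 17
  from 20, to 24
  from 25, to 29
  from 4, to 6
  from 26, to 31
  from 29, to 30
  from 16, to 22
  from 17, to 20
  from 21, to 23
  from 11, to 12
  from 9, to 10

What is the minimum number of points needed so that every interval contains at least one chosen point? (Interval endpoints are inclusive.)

Process intervals by earliest right end; each time one isn't hit yet, stab at its right endpoint.
By right end: [4,6]  [9,10]  [11,12]  [16,17]  [17,20]  [16,22]  [21,23]  [20,24]  [25,29]  [29,30]  [26,31]
[4,6] uncovered → point at 6; [9,10] uncovered → point at 10; [11,12] uncovered → point at 12; [16,17] uncovered → point at 17; [21,23] uncovered → point at 23; [25,29] uncovered → point at 29.
Points: 6, 10, 12, 17, 23, 29 (6 total).

6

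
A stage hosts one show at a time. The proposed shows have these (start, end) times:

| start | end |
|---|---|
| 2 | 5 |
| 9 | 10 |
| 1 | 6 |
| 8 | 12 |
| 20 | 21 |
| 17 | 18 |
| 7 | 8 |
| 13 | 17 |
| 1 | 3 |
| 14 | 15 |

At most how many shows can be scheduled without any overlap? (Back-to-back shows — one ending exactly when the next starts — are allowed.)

Greedy by earliest finish: after sorting by end time, pick each interval compatible with the last pick.
By end time: (1,3), (2,5), (1,6), (7,8), (9,10), (8,12), (14,15), (13,17), (17,18), (20,21).
Pick (1,3); next start ≥ 3 → (7,8); next start ≥ 8 → (9,10); next start ≥ 10 → (14,15); next start ≥ 15 → (17,18); next start ≥ 18 → (20,21).
Selected 6 shows.

6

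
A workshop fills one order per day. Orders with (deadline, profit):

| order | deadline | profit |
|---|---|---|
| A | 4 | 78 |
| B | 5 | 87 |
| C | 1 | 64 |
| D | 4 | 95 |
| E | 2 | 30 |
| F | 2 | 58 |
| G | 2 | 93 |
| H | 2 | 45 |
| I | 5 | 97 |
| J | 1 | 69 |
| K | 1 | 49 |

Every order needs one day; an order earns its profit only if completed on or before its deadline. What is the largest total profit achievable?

Take jobs in profit order; each goes to the latest open slot no later than its deadline.
Profit order: I=97 D=95 G=93 B=87 A=78 J=69 C=64 F=58 K=49 H=45 E=30
Assign: I→slot 5, D→slot 4, G→slot 2, B→slot 3, A→slot 1, J skipped, C skipped, F skipped, K skipped, H skipped, E skipped.
Slots: [1:A] [2:G] [3:B] [4:D] [5:I]
Profit = 78 + 93 + 87 + 95 + 97 = 450

450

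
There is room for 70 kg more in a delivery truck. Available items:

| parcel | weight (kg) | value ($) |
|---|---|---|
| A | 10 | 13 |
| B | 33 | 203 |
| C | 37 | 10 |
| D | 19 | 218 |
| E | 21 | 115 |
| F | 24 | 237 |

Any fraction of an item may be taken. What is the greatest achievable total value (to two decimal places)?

621.09

Sort by value per unit weight and fill in that order.
Order: D (218/19=11.47) > F (237/24=9.88) > B (203/33=6.15) > E (115/21=5.48) > A (13/10=1.30) > C (10/37=0.27)
Fill: take D (19 @ 218) → take F (24 @ 237) → take 27/33 of B → 166.09; 70/70 used.
Total value = 621.09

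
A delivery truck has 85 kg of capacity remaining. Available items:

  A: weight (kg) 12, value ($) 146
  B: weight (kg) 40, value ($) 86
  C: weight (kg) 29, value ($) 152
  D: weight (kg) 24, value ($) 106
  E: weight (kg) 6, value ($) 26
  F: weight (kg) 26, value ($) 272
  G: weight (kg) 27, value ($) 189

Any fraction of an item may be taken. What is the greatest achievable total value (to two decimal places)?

Ratios (sorted): A 12.17, F 10.46, G 7.00, C 5.24, D 4.42, E 4.33, B 2.15
take A (12 @ 146); take F (26 @ 272); take G (27 @ 189); take 20/29 of C → 104.83. Capacity used 85/85.
Total value = 711.83

711.83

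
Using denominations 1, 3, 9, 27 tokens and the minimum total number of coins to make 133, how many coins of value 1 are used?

1

133 − 4×27→25 − 2×9→7 − 2×3→1 − 1×1→0
Count of 1: 1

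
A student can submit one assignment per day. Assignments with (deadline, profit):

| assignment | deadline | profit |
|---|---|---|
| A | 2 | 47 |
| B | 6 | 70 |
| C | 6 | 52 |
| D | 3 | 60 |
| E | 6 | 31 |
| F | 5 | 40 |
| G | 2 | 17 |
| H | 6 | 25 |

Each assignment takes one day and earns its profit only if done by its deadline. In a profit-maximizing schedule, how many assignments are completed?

Profit order: B=70 D=60 C=52 A=47 F=40 E=31 H=25 G=17
Assign: B→slot 6, D→slot 3, C→slot 5, A→slot 2, F→slot 4, E→slot 1, H skipped, G skipped.
Slots: [1:E] [2:A] [3:D] [4:F] [5:C] [6:B]
6 of 8 scheduled.

6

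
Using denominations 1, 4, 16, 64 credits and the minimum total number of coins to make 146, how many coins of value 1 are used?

Greedy: take as many of the largest coin as possible, then repeat with the remainder.
146 − 2×64→18 − 1×16→2 − 2×1→0
Count of 1: 2

2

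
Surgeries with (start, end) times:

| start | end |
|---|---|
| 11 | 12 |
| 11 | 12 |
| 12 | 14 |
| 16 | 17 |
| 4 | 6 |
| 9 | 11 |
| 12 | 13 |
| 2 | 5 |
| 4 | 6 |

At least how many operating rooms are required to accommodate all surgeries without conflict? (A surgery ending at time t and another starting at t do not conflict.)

3

Events (time:±→running): 2:+→1 4:+→2 4:+→3 … peak 3.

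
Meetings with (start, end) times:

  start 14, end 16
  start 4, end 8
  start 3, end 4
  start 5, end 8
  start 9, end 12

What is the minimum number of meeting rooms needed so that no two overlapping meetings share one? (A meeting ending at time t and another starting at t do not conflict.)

The answer is the maximum number of intervals overlapping at any instant.
starts: [3, 4, 5, 9, 14]
ends:   [4, 8, 8, 12, 16]
s3→1 e4→0 s4→1 s5→2  — peak 2.

2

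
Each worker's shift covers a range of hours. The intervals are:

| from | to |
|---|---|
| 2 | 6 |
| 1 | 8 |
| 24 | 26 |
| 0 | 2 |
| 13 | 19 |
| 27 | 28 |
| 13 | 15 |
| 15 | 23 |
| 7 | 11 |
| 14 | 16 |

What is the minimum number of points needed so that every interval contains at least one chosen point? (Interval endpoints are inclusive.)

Process intervals by earliest right end; each time one isn't hit yet, stab at its right endpoint.
Sorted: [0,2] [2,6] [1,8] [7,11] [13,15] [14,16] [13,19] [15,23] [24,26] [27,28]
{[0,2],[2,6],[1,8]} hit by 2; {[7,11]} hit by 11; {[13,15],[14,16],[13,19],[15,23]} hit by 15; {[24,26]} hit by 26; {[27,28]} hit by 28.
Points: 2, 11, 15, 26, 28 (5 total).

5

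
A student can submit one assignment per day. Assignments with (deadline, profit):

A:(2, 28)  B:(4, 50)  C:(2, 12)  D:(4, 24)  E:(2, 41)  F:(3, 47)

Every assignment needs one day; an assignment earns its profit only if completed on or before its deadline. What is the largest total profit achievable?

166

Profit order: B=50 F=47 E=41 A=28 D=24 C=12
Assign: B→slot 4, F→slot 3, E→slot 2, A→slot 1, D skipped, C skipped.
Slots: [1:A] [2:E] [3:F] [4:B]
Profit = 28 + 41 + 47 + 50 = 166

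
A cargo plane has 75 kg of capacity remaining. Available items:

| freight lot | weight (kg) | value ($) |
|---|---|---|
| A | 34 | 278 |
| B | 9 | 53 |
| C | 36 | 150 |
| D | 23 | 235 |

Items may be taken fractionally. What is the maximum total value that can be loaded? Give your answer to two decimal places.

603.50

Order: D (235/23=10.22) > A (278/34=8.18) > B (53/9=5.89) > C (150/36=4.17)
Fill: take D (23 @ 235) → take A (34 @ 278) → take B (9 @ 53) → take 9/36 of C → 37.50; 75/75 used.
Total value = 603.50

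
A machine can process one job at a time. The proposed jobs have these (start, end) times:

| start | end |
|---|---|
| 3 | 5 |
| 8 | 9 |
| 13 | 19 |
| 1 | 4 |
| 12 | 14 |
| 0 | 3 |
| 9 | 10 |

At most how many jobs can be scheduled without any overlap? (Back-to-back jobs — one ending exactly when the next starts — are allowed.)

5

Sorted by end: (0,3)  (1,4)  (3,5)  (8,9)  (9,10)  (12,14)  (13,19)
take (0,3); skip (1,4); take (3,5); take (8,9); take (9,10); take (12,14).
Selected 5 jobs.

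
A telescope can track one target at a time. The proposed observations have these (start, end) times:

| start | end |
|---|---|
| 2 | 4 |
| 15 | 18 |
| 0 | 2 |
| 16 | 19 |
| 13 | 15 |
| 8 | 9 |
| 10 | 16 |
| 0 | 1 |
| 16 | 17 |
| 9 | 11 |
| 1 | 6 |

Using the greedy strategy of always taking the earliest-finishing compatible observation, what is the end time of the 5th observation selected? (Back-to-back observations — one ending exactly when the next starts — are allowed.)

Sorted by end: (0,1)  (0,2)  (2,4)  (1,6)  (8,9)  (9,11)  (13,15)  (10,16)  (16,17)  (15,18)  (16,19)
take (0,1); skip (0,2); take (2,4); take (8,9); take (9,11); take (13,15); take (16,17); skip (15,18); skip (16,19).
Selected: (0,1) (2,4) (8,9) (9,11) (13,15) (16,17)

15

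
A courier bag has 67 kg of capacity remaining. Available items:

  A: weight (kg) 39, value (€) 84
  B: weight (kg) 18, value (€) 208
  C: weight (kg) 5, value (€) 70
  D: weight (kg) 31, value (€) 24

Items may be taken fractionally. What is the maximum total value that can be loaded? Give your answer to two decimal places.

365.87

Sort by value per unit weight and fill in that order.
Ratios (sorted): C 14.00, B 11.56, A 2.15, D 0.77
take C (5 @ 70); take B (18 @ 208); take A (39 @ 84); take 5/31 of D → 3.87. Capacity used 67/67.
Total value = 365.87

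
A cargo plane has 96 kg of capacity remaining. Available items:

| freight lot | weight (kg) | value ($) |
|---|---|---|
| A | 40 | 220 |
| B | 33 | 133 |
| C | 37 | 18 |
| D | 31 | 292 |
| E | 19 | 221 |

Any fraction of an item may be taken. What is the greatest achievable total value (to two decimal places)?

Order: E (221/19=11.63) > D (292/31=9.42) > A (220/40=5.50) > B (133/33=4.03) > C (18/37=0.49)
Fill: take E (19 @ 221) → take D (31 @ 292) → take A (40 @ 220) → take 6/33 of B → 24.18; 96/96 used.
Total value = 757.18

757.18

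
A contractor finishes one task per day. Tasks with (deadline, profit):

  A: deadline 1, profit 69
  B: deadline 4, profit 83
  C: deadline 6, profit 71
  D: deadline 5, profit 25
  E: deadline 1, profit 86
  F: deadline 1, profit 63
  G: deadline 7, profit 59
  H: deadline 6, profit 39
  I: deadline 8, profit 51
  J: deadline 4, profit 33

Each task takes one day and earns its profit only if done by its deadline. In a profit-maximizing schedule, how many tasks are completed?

Sort by profit descending; place each in the latest free slot ≤ its deadline.
Profit order: E=86 B=83 C=71 A=69 F=63 G=59 I=51 H=39 J=33 D=25
Assign: E→slot 1, B→slot 4, C→slot 6, A skipped, F skipped, G→slot 7, I→slot 8, H→slot 5, J→slot 3, D→slot 2.
Slots: [1:E] [2:D] [3:J] [4:B] [5:H] [6:C] [7:G] [8:I]
8 of 10 scheduled.

8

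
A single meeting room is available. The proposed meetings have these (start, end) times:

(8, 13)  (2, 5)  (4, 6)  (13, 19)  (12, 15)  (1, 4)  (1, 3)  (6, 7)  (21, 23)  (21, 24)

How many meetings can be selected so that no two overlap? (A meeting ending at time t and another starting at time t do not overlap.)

6

Greedy by earliest finish: after sorting by end time, pick each interval compatible with the last pick.
Sorted by end: (1,3)  (1,4)  (2,5)  (4,6)  (6,7)  (8,13)  (12,15)  (13,19)  (21,23)  (21,24)
take (1,3); skip (1,4); take (4,6); take (6,7); take (8,13); take (13,19); take (21,23); skip (21,24).
Selected 6 meetings.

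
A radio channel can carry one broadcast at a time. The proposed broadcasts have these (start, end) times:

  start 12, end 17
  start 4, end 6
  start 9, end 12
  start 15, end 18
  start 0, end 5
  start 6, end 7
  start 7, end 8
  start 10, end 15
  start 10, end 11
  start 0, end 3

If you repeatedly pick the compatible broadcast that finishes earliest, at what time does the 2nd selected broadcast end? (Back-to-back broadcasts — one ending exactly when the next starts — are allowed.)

Sort by end time and greedily take each interval whose start is ≥ the last chosen end.
Sorted by end: (0,3)  (0,5)  (4,6)  (6,7)  (7,8)  (10,11)  (9,12)  (10,15)  (12,17)  (15,18)
take (0,3); skip (0,5); take (4,6); take (6,7); take (7,8); take (10,11); take (12,17).
Selected: (0,3) (4,6) (6,7) (7,8) (10,11) (12,17)

6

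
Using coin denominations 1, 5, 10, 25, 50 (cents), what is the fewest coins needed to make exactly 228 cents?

228 − 4×50→28 − 1×25→3 − 3×1→0
Total coins = 4 + 1 + 3 = 8

8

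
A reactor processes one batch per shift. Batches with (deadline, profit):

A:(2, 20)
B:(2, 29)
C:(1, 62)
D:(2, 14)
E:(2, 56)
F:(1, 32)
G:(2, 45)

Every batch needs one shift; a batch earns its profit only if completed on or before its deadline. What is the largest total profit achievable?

Profit order: C=62 E=56 G=45 F=32 B=29 A=20 D=14
Assign: C→slot 1, E→slot 2, G skipped, F skipped, B skipped, A skipped, D skipped.
Slots: [1:C] [2:E]
Profit = 62 + 56 = 118

118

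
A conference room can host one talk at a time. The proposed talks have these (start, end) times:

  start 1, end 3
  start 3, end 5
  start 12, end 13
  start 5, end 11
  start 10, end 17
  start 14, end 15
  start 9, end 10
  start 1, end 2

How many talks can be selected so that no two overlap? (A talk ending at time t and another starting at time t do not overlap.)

Greedy by earliest finish: after sorting by end time, pick each interval compatible with the last pick.
Sorted by end: (1,2)  (1,3)  (3,5)  (9,10)  (5,11)  (12,13)  (14,15)  (10,17)
take (1,2); skip (1,3); take (3,5); take (9,10); take (12,13); take (14,15).
Selected 5 talks.

5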